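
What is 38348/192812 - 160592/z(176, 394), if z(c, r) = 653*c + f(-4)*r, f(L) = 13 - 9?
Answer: -828011541/701980289 ≈ -1.1795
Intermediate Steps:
f(L) = 4
z(c, r) = 4*r + 653*c (z(c, r) = 653*c + 4*r = 4*r + 653*c)
38348/192812 - 160592/z(176, 394) = 38348/192812 - 160592/(4*394 + 653*176) = 38348*(1/192812) - 160592/(1576 + 114928) = 9587/48203 - 160592/116504 = 9587/48203 - 160592*1/116504 = 9587/48203 - 20074/14563 = -828011541/701980289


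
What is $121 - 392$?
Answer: $-271$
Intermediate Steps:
$121 - 392 = -271$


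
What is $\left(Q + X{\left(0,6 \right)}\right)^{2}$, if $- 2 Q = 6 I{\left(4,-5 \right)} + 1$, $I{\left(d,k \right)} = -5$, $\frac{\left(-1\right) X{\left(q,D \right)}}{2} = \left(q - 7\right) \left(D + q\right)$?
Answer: $\frac{38809}{4} \approx 9702.3$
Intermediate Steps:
$X{\left(q,D \right)} = - 2 \left(-7 + q\right) \left(D + q\right)$ ($X{\left(q,D \right)} = - 2 \left(q - 7\right) \left(D + q\right) = - 2 \left(-7 + q\right) \left(D + q\right)$)
$Q = \frac{29}{2}$ ($Q = - \frac{6 \left(-5\right) + 1}{2} = - \frac{-30 + 1}{2} = \left(- \frac{1}{2}\right) \left(-29\right) = \frac{29}{2} \approx 14.5$)
$\left(Q + X{\left(0,6 \right)}\right)^{2} = \left(\frac{29}{2} + \left(- 2 \cdot 0^{2} + 14 \cdot 6 + 14 \cdot 0 - 12 \cdot 0\right)\right)^{2} = \left(\frac{29}{2} + \left(\left(-2\right) 0 + 84 + 0 + 0\right)\right)^{2} = \left(\frac{29}{2} + \left(0 + 84 + 0 + 0\right)\right)^{2} = \left(\frac{29}{2} + 84\right)^{2} = \left(\frac{197}{2}\right)^{2} = \frac{38809}{4}$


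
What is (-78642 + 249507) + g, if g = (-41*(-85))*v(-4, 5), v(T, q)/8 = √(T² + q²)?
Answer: 170865 + 27880*√41 ≈ 3.4938e+5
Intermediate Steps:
v(T, q) = 8*√(T² + q²)
g = 27880*√41 (g = (-41*(-85))*(8*√((-4)² + 5²)) = 3485*(8*√(16 + 25)) = 3485*(8*√41) = 27880*√41 ≈ 1.7852e+5)
(-78642 + 249507) + g = (-78642 + 249507) + 27880*√41 = 170865 + 27880*√41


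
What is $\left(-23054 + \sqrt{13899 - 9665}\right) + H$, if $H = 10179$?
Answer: $-12875 + \sqrt{4234} \approx -12810.0$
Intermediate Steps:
$\left(-23054 + \sqrt{13899 - 9665}\right) + H = \left(-23054 + \sqrt{13899 - 9665}\right) + 10179 = \left(-23054 + \sqrt{4234}\right) + 10179 = -12875 + \sqrt{4234}$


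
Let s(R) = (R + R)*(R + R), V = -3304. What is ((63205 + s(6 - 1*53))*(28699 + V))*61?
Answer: 111598352895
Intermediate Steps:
s(R) = 4*R² (s(R) = (2*R)*(2*R) = 4*R²)
((63205 + s(6 - 1*53))*(28699 + V))*61 = ((63205 + 4*(6 - 1*53)²)*(28699 - 3304))*61 = ((63205 + 4*(6 - 53)²)*25395)*61 = ((63205 + 4*(-47)²)*25395)*61 = ((63205 + 4*2209)*25395)*61 = ((63205 + 8836)*25395)*61 = (72041*25395)*61 = 1829481195*61 = 111598352895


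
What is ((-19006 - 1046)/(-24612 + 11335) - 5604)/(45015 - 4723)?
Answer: -18596064/133739221 ≈ -0.13905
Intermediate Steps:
((-19006 - 1046)/(-24612 + 11335) - 5604)/(45015 - 4723) = (-20052/(-13277) - 5604)/40292 = (-20052*(-1/13277) - 5604)*(1/40292) = (20052/13277 - 5604)*(1/40292) = -74384256/13277*1/40292 = -18596064/133739221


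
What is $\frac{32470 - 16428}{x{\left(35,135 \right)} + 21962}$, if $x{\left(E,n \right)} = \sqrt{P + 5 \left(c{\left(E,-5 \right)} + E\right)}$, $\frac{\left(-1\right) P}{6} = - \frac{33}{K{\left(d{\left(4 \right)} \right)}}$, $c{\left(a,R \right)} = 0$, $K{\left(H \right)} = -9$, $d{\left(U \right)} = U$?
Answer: $\frac{352314404}{482329291} - \frac{48126 \sqrt{17}}{482329291} \approx 0.73003$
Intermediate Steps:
$P = -22$ ($P = - 6 \left(- \frac{33}{-9}\right) = - 6 \left(\left(-33\right) \left(- \frac{1}{9}\right)\right) = \left(-6\right) \frac{11}{3} = -22$)
$x{\left(E,n \right)} = \sqrt{-22 + 5 E}$ ($x{\left(E,n \right)} = \sqrt{-22 + 5 \left(0 + E\right)} = \sqrt{-22 + 5 E}$)
$\frac{32470 - 16428}{x{\left(35,135 \right)} + 21962} = \frac{32470 - 16428}{\sqrt{-22 + 5 \cdot 35} + 21962} = \frac{16042}{\sqrt{-22 + 175} + 21962} = \frac{16042}{\sqrt{153} + 21962} = \frac{16042}{3 \sqrt{17} + 21962} = \frac{16042}{21962 + 3 \sqrt{17}}$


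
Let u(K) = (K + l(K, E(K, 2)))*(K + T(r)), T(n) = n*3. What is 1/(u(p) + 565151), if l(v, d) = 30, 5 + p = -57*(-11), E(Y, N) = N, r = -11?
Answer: 1/949179 ≈ 1.0535e-6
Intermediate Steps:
p = 622 (p = -5 - 57*(-11) = -5 - 19*(-33) = -5 + 627 = 622)
T(n) = 3*n
u(K) = (-33 + K)*(30 + K) (u(K) = (K + 30)*(K + 3*(-11)) = (30 + K)*(K - 33) = (30 + K)*(-33 + K) = (-33 + K)*(30 + K))
1/(u(p) + 565151) = 1/((-990 + 622² - 3*622) + 565151) = 1/((-990 + 386884 - 1866) + 565151) = 1/(384028 + 565151) = 1/949179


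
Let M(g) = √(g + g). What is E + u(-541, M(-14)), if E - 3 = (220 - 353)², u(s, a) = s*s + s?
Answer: 309832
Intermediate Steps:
M(g) = √2*√g (M(g) = √(2*g) = √2*√g)
u(s, a) = s + s² (u(s, a) = s² + s = s + s²)
E = 17692 (E = 3 + (220 - 353)² = 3 + (-133)² = 3 + 17689 = 17692)
E + u(-541, M(-14)) = 17692 - 541*(1 - 541) = 17692 - 541*(-540) = 17692 + 292140 = 309832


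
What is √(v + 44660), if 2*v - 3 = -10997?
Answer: √39163 ≈ 197.90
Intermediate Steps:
v = -5497 (v = 3/2 + (½)*(-10997) = 3/2 - 10997/2 = -5497)
√(v + 44660) = √(-5497 + 44660) = √39163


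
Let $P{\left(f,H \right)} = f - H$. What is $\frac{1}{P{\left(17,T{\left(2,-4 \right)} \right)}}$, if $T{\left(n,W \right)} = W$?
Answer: $\frac{1}{21} \approx 0.047619$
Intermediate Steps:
$\frac{1}{P{\left(17,T{\left(2,-4 \right)} \right)}} = \frac{1}{17 - -4} = \frac{1}{17 + 4} = \frac{1}{21}$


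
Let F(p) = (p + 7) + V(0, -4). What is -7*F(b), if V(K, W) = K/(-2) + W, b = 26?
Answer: -203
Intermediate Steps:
V(K, W) = W - K/2 (V(K, W) = K*(-1/2) + W = -K/2 + W = W - K/2)
F(p) = 3 + p (F(p) = (p + 7) + (-4 - 1/2*0) = (7 + p) + (-4 + 0) = (7 + p) - 4 = 3 + p)
-7*F(b) = -7*(3 + 26) = -7*29 = -203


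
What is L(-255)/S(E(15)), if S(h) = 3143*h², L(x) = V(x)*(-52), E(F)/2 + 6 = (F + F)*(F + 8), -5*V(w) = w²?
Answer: 18785/163385712 ≈ 0.00011497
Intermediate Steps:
V(w) = -w²/5
E(F) = -12 + 4*F*(8 + F) (E(F) = -12 + 2*((F + F)*(F + 8)) = -12 + 2*((2*F)*(8 + F)) = -12 + 2*(2*F*(8 + F)) = -12 + 4*F*(8 + F))
L(x) = 52*x²/5 (L(x) = -x²/5*(-52) = 52*x²/5)
L(-255)/S(E(15)) = ((52/5)*(-255)²)/((3143*(-12 + 4*15² + 32*15)²)) = ((52/5)*65025)/((3143*(-12 + 4*225 + 480)²)) = 676260/((3143*(-12 + 900 + 480)²)) = 676260/((3143*1368²)) = 676260/((3143*1871424)) = 676260/5881885632 = 676260*(1/5881885632) = 18785/163385712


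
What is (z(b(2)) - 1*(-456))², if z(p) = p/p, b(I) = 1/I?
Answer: 208849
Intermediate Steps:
b(I) = 1/I
z(p) = 1
(z(b(2)) - 1*(-456))² = (1 - 1*(-456))² = (1 + 456)² = 457² = 208849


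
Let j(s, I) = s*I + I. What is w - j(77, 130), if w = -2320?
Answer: -12460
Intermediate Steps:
j(s, I) = I + I*s (j(s, I) = I*s + I = I + I*s)
w - j(77, 130) = -2320 - 130*(1 + 77) = -2320 - 130*78 = -2320 - 1*10140 = -2320 - 10140 = -12460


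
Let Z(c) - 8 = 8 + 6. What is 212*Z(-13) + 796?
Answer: 5460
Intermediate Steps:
Z(c) = 22 (Z(c) = 8 + (8 + 6) = 8 + 14 = 22)
212*Z(-13) + 796 = 212*22 + 796 = 4664 + 796 = 5460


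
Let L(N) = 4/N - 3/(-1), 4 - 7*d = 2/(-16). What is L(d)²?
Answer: 104329/1089 ≈ 95.803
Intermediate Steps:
d = 33/56 (d = 4/7 - 2/(7*(-16)) = 4/7 - 2*(-1)/(7*16) = 4/7 - ⅐*(-⅛) = 4/7 + 1/56 = 33/56 ≈ 0.58929)
L(N) = 3 + 4/N (L(N) = 4/N - 3*(-1) = 4/N + 3 = 3 + 4/N)
L(d)² = (3 + 4/(33/56))² = (3 + 4*(56/33))² = (3 + 224/33)² = (323/33)² = 104329/1089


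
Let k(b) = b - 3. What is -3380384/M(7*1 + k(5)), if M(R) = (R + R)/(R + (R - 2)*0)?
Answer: -1690192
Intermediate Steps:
k(b) = -3 + b
M(R) = 2 (M(R) = (2*R)/(R + (-2 + R)*0) = (2*R)/(R + 0) = (2*R)/R = 2)
-3380384/M(7*1 + k(5)) = -3380384/2 = -3380384*1/2 = -1690192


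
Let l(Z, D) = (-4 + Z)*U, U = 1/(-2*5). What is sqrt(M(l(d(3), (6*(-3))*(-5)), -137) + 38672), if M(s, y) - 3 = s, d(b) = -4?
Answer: sqrt(966895)/5 ≈ 196.66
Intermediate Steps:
U = -1/10 (U = 1/(-10) = -1/10 ≈ -0.10000)
l(Z, D) = 2/5 - Z/10 (l(Z, D) = (-4 + Z)*(-1/10) = 2/5 - Z/10)
M(s, y) = 3 + s
sqrt(M(l(d(3), (6*(-3))*(-5)), -137) + 38672) = sqrt((3 + (2/5 - 1/10*(-4))) + 38672) = sqrt((3 + (2/5 + 2/5)) + 38672) = sqrt((3 + 4/5) + 38672) = sqrt(19/5 + 38672) = sqrt(193379/5) = sqrt(966895)/5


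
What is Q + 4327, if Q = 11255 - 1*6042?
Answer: 9540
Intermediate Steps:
Q = 5213 (Q = 11255 - 6042 = 5213)
Q + 4327 = 5213 + 4327 = 9540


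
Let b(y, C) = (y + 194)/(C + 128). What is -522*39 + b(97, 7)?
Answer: -916013/45 ≈ -20356.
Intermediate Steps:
b(y, C) = (194 + y)/(128 + C)
-522*39 + b(97, 7) = -522*39 + (194 + 97)/(128 + 7) = -20358 + 291/135 = -20358 + (1/135)*291 = -20358 + 97/45 = -916013/45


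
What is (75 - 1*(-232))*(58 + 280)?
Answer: 103766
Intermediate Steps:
(75 - 1*(-232))*(58 + 280) = (75 + 232)*338 = 307*338 = 103766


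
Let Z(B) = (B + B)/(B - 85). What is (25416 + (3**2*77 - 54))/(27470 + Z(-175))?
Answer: 45162/47617 ≈ 0.94844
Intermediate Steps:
Z(B) = 2*B/(-85 + B) (Z(B) = (2*B)/(-85 + B) = 2*B/(-85 + B))
(25416 + (3**2*77 - 54))/(27470 + Z(-175)) = (25416 + (3**2*77 - 54))/(27470 + 2*(-175)/(-85 - 175)) = (25416 + (9*77 - 54))/(27470 + 2*(-175)/(-260)) = (25416 + (693 - 54))/(27470 + 2*(-175)*(-1/260)) = (25416 + 639)/(27470 + 35/26) = 26055/(714255/26) = 26055*(26/714255) = 45162/47617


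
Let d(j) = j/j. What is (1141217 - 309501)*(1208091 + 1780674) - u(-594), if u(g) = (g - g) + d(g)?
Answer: 2485803670739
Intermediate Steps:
d(j) = 1
u(g) = 1 (u(g) = (g - g) + 1 = 0 + 1 = 1)
(1141217 - 309501)*(1208091 + 1780674) - u(-594) = (1141217 - 309501)*(1208091 + 1780674) - 1*1 = 831716*2988765 - 1 = 2485803670740 - 1 = 2485803670739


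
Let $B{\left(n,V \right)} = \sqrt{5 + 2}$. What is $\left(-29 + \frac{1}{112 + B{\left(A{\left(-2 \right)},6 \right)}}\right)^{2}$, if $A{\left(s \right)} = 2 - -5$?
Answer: $\frac{18871985504}{22453767} + \frac{103846 \sqrt{7}}{22453767} \approx 840.49$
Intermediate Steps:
$A{\left(s \right)} = 7$ ($A{\left(s \right)} = 2 + 5 = 7$)
$B{\left(n,V \right)} = \sqrt{7}$
$\left(-29 + \frac{1}{112 + B{\left(A{\left(-2 \right)},6 \right)}}\right)^{2} = \left(-29 + \frac{1}{112 + \sqrt{7}}\right)^{2}$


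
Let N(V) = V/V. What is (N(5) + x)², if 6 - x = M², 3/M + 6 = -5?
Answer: 702244/14641 ≈ 47.964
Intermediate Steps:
M = -3/11 (M = 3/(-6 - 5) = 3/(-11) = 3*(-1/11) = -3/11 ≈ -0.27273)
N(V) = 1
x = 717/121 (x = 6 - (-3/11)² = 6 - 1*9/121 = 6 - 9/121 = 717/121 ≈ 5.9256)
(N(5) + x)² = (1 + 717/121)² = (838/121)² = 702244/14641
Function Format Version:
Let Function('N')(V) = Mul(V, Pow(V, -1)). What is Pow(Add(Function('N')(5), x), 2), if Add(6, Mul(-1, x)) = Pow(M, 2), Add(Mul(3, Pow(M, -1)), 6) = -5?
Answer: Rational(702244, 14641) ≈ 47.964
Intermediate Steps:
M = Rational(-3, 11) (M = Mul(3, Pow(Add(-6, -5), -1)) = Mul(3, Pow(-11, -1)) = Mul(3, Rational(-1, 11)) = Rational(-3, 11) ≈ -0.27273)
Function('N')(V) = 1
x = Rational(717, 121) (x = Add(6, Mul(-1, Pow(Rational(-3, 11), 2))) = Add(6, Mul(-1, Rational(9, 121))) = Add(6, Rational(-9, 121)) = Rational(717, 121) ≈ 5.9256)
Pow(Add(Function('N')(5), x), 2) = Pow(Add(1, Rational(717, 121)), 2) = Pow(Rational(838, 121), 2) = Rational(702244, 14641)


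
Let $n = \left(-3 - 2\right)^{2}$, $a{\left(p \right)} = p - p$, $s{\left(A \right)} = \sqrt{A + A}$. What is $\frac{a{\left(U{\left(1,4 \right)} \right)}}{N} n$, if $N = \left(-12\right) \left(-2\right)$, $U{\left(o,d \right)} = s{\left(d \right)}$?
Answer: $0$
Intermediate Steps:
$s{\left(A \right)} = \sqrt{2} \sqrt{A}$ ($s{\left(A \right)} = \sqrt{2 A} = \sqrt{2} \sqrt{A}$)
$U{\left(o,d \right)} = \sqrt{2} \sqrt{d}$
$a{\left(p \right)} = 0$
$n = 25$ ($n = \left(-5\right)^{2} = 25$)
$N = 24$
$\frac{a{\left(U{\left(1,4 \right)} \right)}}{N} n = \frac{0}{24} \cdot 25 = 0 \cdot \frac{1}{24} \cdot 25 = 0 \cdot 25 = 0$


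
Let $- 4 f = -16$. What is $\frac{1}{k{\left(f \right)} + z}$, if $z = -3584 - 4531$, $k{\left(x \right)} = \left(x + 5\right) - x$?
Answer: $- \frac{1}{8110} \approx -0.0001233$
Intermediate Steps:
$f = 4$ ($f = \left(- \frac{1}{4}\right) \left(-16\right) = 4$)
$k{\left(x \right)} = 5$ ($k{\left(x \right)} = \left(5 + x\right) - x = 5$)
$z = -8115$ ($z = -3584 - 4531 = -8115$)
$\frac{1}{k{\left(f \right)} + z} = \frac{1}{5 - 8115} = \frac{1}{-8110} = - \frac{1}{8110}$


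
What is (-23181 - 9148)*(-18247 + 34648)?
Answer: -530227929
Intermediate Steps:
(-23181 - 9148)*(-18247 + 34648) = -32329*16401 = -530227929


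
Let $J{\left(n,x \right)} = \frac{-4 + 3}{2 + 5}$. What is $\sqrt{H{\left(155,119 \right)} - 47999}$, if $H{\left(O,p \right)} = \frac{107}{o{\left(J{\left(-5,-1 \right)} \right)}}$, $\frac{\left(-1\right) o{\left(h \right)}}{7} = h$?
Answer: $2 i \sqrt{11973} \approx 218.84 i$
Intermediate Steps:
$J{\left(n,x \right)} = - \frac{1}{7}$
$o{\left(h \right)} = - 7 h$
$H{\left(O,p \right)} = 107$ ($H{\left(O,p \right)} = \frac{107}{\left(-7\right) \left(- \frac{1}{7}\right)} = \frac{107}{1} = 107 \cdot 1 = 107$)
$\sqrt{H{\left(155,119 \right)} - 47999} = \sqrt{107 - 47999} = \sqrt{-47892} = 2 i \sqrt{11973}$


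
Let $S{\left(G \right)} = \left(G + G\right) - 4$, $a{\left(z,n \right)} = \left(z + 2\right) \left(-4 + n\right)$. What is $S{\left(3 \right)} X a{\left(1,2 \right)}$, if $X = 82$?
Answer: $-984$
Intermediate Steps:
$a{\left(z,n \right)} = \left(-4 + n\right) \left(2 + z\right)$ ($a{\left(z,n \right)} = \left(2 + z\right) \left(-4 + n\right) = \left(-4 + n\right) \left(2 + z\right)$)
$S{\left(G \right)} = -4 + 2 G$ ($S{\left(G \right)} = 2 G - 4 = -4 + 2 G$)
$S{\left(3 \right)} X a{\left(1,2 \right)} = \left(-4 + 2 \cdot 3\right) 82 \left(-8 - 4 + 2 \cdot 2 + 2 \cdot 1\right) = \left(-4 + 6\right) 82 \left(-8 - 4 + 4 + 2\right) = 2 \cdot 82 \left(-6\right) = 164 \left(-6\right) = -984$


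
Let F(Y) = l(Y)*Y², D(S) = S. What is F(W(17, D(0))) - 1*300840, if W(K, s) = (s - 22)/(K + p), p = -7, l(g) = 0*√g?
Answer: -300840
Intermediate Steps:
l(g) = 0
W(K, s) = (-22 + s)/(-7 + K) (W(K, s) = (s - 22)/(K - 7) = (-22 + s)/(-7 + K))
F(Y) = 0 (F(Y) = 0*Y² = 0)
F(W(17, D(0))) - 1*300840 = 0 - 1*300840 = 0 - 300840 = -300840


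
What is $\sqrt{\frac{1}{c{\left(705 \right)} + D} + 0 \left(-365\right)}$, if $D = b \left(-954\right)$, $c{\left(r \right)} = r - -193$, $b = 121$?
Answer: $\frac{i \sqrt{28634}}{57268} \approx 0.0029548 i$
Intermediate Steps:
$c{\left(r \right)} = 193 + r$ ($c{\left(r \right)} = r + 193 = 193 + r$)
$D = -115434$ ($D = 121 \left(-954\right) = -115434$)
$\sqrt{\frac{1}{c{\left(705 \right)} + D} + 0 \left(-365\right)} = \sqrt{\frac{1}{\left(193 + 705\right) - 115434} + 0 \left(-365\right)} = \sqrt{\frac{1}{898 - 115434} + 0} = \sqrt{\frac{1}{-114536} + 0} = \sqrt{- \frac{1}{114536} + 0} = \sqrt{- \frac{1}{114536}} = \frac{i \sqrt{28634}}{57268}$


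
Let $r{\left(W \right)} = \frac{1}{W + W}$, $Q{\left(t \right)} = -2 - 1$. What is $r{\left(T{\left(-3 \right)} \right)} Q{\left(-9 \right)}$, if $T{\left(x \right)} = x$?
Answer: $\frac{1}{2} \approx 0.5$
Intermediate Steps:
$Q{\left(t \right)} = -3$
$r{\left(W \right)} = \frac{1}{2 W}$
$r{\left(T{\left(-3 \right)} \right)} Q{\left(-9 \right)} = \frac{1}{2 \left(-3\right)} \left(-3\right) = \frac{1}{2} \left(- \frac{1}{3}\right) \left(-3\right) = \left(- \frac{1}{6}\right) \left(-3\right) = \frac{1}{2}$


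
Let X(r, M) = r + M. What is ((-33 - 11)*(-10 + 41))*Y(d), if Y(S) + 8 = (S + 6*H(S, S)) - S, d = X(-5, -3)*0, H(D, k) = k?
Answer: 10912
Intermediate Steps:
X(r, M) = M + r
d = 0 (d = (-3 - 5)*0 = -8*0 = 0)
Y(S) = -8 + 6*S (Y(S) = -8 + ((S + 6*S) - S) = -8 + (7*S - S) = -8 + 6*S)
((-33 - 11)*(-10 + 41))*Y(d) = ((-33 - 11)*(-10 + 41))*(-8 + 6*0) = (-44*31)*(-8 + 0) = -1364*(-8) = 10912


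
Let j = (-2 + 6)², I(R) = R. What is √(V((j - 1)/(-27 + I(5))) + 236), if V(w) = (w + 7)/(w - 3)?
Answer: √18977/9 ≈ 15.306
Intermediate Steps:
j = 16 (j = 4² = 16)
V(w) = (7 + w)/(-3 + w)
√(V((j - 1)/(-27 + I(5))) + 236) = √((7 + (16 - 1)/(-27 + 5))/(-3 + (16 - 1)/(-27 + 5)) + 236) = √((7 + 15/(-22))/(-3 + 15/(-22)) + 236) = √((7 + 15*(-1/22))/(-3 + 15*(-1/22)) + 236) = √((7 - 15/22)/(-3 - 15/22) + 236) = √((139/22)/(-81/22) + 236) = √(-22/81*139/22 + 236) = √(-139/81 + 236) = √(18977/81) = √18977/9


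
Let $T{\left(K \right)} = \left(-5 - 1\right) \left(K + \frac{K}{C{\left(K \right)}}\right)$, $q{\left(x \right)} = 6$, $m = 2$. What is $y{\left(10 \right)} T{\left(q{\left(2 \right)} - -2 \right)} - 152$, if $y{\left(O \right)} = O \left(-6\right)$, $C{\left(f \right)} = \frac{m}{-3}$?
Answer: $-1592$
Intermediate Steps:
$C{\left(f \right)} = - \frac{2}{3}$ ($C{\left(f \right)} = \frac{2}{-3} = 2 \left(- \frac{1}{3}\right) = - \frac{2}{3}$)
$T{\left(K \right)} = 3 K$ ($T{\left(K \right)} = \left(-5 - 1\right) \left(K + \frac{K}{- \frac{2}{3}}\right) = - 6 \left(K + K \left(- \frac{3}{2}\right)\right) = - 6 \left(K - \frac{3 K}{2}\right) = - 6 \left(- \frac{K}{2}\right) = 3 K$)
$y{\left(O \right)} = - 6 O$
$y{\left(10 \right)} T{\left(q{\left(2 \right)} - -2 \right)} - 152 = \left(-6\right) 10 \cdot 3 \left(6 - -2\right) - 152 = - 60 \cdot 3 \left(6 + 2\right) - 152 = - 60 \cdot 3 \cdot 8 - 152 = \left(-60\right) 24 - 152 = -1440 - 152 = -1592$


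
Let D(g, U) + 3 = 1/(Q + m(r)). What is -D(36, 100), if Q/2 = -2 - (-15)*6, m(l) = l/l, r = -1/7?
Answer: 530/177 ≈ 2.9944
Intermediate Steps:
r = -⅐ (r = -1*⅐ = -⅐ ≈ -0.14286)
m(l) = 1
Q = 176 (Q = 2*(-2 - (-15)*6) = 2*(-2 - 5*(-18)) = 2*(-2 + 90) = 2*88 = 176)
D(g, U) = -530/177 (D(g, U) = -3 + 1/(176 + 1) = -3 + 1/177 = -530/177)
-D(36, 100) = -1*(-530/177) = 530/177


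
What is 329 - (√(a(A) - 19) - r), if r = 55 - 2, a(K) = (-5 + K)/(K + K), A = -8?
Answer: 382 - I*√291/4 ≈ 382.0 - 4.2647*I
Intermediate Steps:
a(K) = (-5 + K)/(2*K) (a(K) = (-5 + K)/((2*K)) = (-5 + K)*(1/(2*K)) = (-5 + K)/(2*K))
r = 53
329 - (√(a(A) - 19) - r) = 329 - (√((½)*(-5 - 8)/(-8) - 19) - 1*53) = 329 - (√((½)*(-⅛)*(-13) - 19) - 53) = 329 - (√(13/16 - 19) - 53) = 329 - (√(-291/16) - 53) = 329 - (I*√291/4 - 53) = 329 - (-53 + I*√291/4) = 329 + (53 - I*√291/4) = 382 - I*√291/4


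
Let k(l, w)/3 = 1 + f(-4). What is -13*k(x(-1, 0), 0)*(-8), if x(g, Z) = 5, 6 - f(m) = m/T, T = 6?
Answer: 2392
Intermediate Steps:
f(m) = 6 - m/6
k(l, w) = 23 (k(l, w) = 3*(1 + (6 - 1/6*(-4))) = 3*(1 + (6 + 2/3)) = 3*(1 + 20/3) = 3*(23/3) = 23)
-13*k(x(-1, 0), 0)*(-8) = -13*23*(-8) = -299*(-8) = 2392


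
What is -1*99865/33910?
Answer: -19973/6782 ≈ -2.9450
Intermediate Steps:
-1*99865/33910 = -99865*1/33910 = -19973/6782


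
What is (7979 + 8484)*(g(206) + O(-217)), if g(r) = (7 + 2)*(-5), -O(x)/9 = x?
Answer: 31411404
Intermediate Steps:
O(x) = -9*x
g(r) = -45 (g(r) = 9*(-5) = -45)
(7979 + 8484)*(g(206) + O(-217)) = (7979 + 8484)*(-45 - 9*(-217)) = 16463*(-45 + 1953) = 16463*1908 = 31411404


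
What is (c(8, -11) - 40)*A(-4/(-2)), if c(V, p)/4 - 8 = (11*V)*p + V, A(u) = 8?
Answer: -30784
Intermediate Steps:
c(V, p) = 32 + 4*V + 44*V*p (c(V, p) = 32 + 4*((11*V)*p + V) = 32 + 4*(11*V*p + V) = 32 + 4*(V + 11*V*p) = 32 + (4*V + 44*V*p) = 32 + 4*V + 44*V*p)
(c(8, -11) - 40)*A(-4/(-2)) = ((32 + 4*8 + 44*8*(-11)) - 40)*8 = ((32 + 32 - 3872) - 40)*8 = (-3808 - 40)*8 = -3848*8 = -30784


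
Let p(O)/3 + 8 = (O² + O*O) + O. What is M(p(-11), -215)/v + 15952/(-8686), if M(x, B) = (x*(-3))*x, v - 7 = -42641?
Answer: 5491223485/185159462 ≈ 29.657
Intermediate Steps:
v = -42634 (v = 7 - 42641 = -42634)
p(O) = -24 + 3*O + 6*O² (p(O) = -24 + 3*((O² + O*O) + O) = -24 + 3*((O² + O²) + O) = -24 + 3*(2*O² + O) = -24 + 3*(O + 2*O²) = -24 + (3*O + 6*O²) = -24 + 3*O + 6*O²)
M(x, B) = -3*x² (M(x, B) = (-3*x)*x = -3*x²)
M(p(-11), -215)/v + 15952/(-8686) = -3*(-24 + 3*(-11) + 6*(-11)²)²/(-42634) + 15952/(-8686) = -3*(-24 - 33 + 6*121)²*(-1/42634) + 15952*(-1/8686) = -3*(-24 - 33 + 726)²*(-1/42634) - 7976/4343 = -3*669²*(-1/42634) - 7976/4343 = -3*447561*(-1/42634) - 7976/4343 = -1342683*(-1/42634) - 7976/4343 = 1342683/42634 - 7976/4343 = 5491223485/185159462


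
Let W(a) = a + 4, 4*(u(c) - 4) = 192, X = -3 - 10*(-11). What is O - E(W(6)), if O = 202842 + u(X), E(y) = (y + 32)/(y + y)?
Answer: 2028919/10 ≈ 2.0289e+5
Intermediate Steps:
X = 107 (X = -3 + 110 = 107)
u(c) = 52 (u(c) = 4 + (1/4)*192 = 4 + 48 = 52)
W(a) = 4 + a
E(y) = (32 + y)/(2*y) (E(y) = (32 + y)/((2*y)) = (32 + y)*(1/(2*y)) = (32 + y)/(2*y))
O = 202894 (O = 202842 + 52 = 202894)
O - E(W(6)) = 202894 - (32 + (4 + 6))/(2*(4 + 6)) = 202894 - (32 + 10)/(2*10) = 202894 - 42/(2*10) = 202894 - 1*21/10 = 202894 - 21/10 = 2028919/10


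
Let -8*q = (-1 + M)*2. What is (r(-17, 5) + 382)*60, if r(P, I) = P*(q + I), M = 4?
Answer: 18585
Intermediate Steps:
q = -3/4 (q = -(-1 + 4)*2/8 = -3*2/8 = -1/8*6 = -3/4 ≈ -0.75000)
r(P, I) = P*(-3/4 + I)
(r(-17, 5) + 382)*60 = ((1/4)*(-17)*(-3 + 4*5) + 382)*60 = ((1/4)*(-17)*(-3 + 20) + 382)*60 = ((1/4)*(-17)*17 + 382)*60 = (-289/4 + 382)*60 = (1239/4)*60 = 18585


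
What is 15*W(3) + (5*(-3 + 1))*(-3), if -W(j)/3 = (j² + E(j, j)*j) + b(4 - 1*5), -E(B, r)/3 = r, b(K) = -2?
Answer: 930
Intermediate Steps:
E(B, r) = -3*r
W(j) = 6 + 6*j² (W(j) = -3*((j² + (-3*j)*j) - 2) = -3*((j² - 3*j²) - 2) = -3*(-2*j² - 2) = -3*(-2 - 2*j²) = 6 + 6*j²)
15*W(3) + (5*(-3 + 1))*(-3) = 15*(6 + 6*3²) + (5*(-3 + 1))*(-3) = 15*(6 + 6*9) + (5*(-2))*(-3) = 15*(6 + 54) - 10*(-3) = 15*60 + 30 = 900 + 30 = 930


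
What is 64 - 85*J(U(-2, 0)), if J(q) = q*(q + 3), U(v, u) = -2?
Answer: 234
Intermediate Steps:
J(q) = q*(3 + q)
64 - 85*J(U(-2, 0)) = 64 - (-170)*(3 - 2) = 64 - (-170) = 64 - 85*(-2) = 64 + 170 = 234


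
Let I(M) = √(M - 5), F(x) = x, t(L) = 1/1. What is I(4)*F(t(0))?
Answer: I ≈ 1.0*I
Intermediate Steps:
t(L) = 1
I(M) = √(-5 + M)
I(4)*F(t(0)) = √(-5 + 4)*1 = √(-1)*1 = I*1 = I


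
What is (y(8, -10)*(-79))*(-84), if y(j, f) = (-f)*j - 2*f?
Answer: 663600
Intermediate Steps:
y(j, f) = -2*f - f*j (y(j, f) = -f*j - 2*f = -2*f - f*j)
(y(8, -10)*(-79))*(-84) = (-1*(-10)*(2 + 8)*(-79))*(-84) = (-1*(-10)*10*(-79))*(-84) = (100*(-79))*(-84) = -7900*(-84) = 663600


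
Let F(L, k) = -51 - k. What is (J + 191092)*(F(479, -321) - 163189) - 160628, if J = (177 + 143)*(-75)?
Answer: -27222622176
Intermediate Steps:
J = -24000 (J = 320*(-75) = -24000)
(J + 191092)*(F(479, -321) - 163189) - 160628 = (-24000 + 191092)*((-51 - 1*(-321)) - 163189) - 160628 = 167092*((-51 + 321) - 163189) - 160628 = 167092*(270 - 163189) - 160628 = 167092*(-162919) - 160628 = -27222461548 - 160628 = -27222622176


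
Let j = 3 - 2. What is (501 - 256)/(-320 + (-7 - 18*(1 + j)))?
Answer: -245/363 ≈ -0.67493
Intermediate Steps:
j = 1
(501 - 256)/(-320 + (-7 - 18*(1 + j))) = (501 - 256)/(-320 + (-7 - 18*(1 + 1))) = 245/(-320 + (-7 - 18*2)) = 245/(-320 + (-7 - 3*12)) = 245/(-320 + (-7 - 36)) = 245/(-320 - 43) = 245/(-363) = 245*(-1/363) = -245/363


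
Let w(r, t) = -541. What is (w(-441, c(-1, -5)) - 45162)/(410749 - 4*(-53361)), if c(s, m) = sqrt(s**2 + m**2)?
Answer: -45703/624193 ≈ -0.073219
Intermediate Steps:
c(s, m) = sqrt(m**2 + s**2)
(w(-441, c(-1, -5)) - 45162)/(410749 - 4*(-53361)) = (-541 - 45162)/(410749 - 4*(-53361)) = -45703/(410749 + 213444) = -45703/624193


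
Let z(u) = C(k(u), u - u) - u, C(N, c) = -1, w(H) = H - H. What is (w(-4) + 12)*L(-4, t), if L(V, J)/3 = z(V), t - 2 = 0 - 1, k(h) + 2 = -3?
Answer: 108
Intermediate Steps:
w(H) = 0
k(h) = -5 (k(h) = -2 - 3 = -5)
t = 1 (t = 2 + (0 - 1) = 2 - 1 = 1)
z(u) = -1 - u
L(V, J) = -3 - 3*V (L(V, J) = 3*(-1 - V) = -3 - 3*V)
(w(-4) + 12)*L(-4, t) = (0 + 12)*(-3 - 3*(-4)) = 12*(-3 + 12) = 12*9 = 108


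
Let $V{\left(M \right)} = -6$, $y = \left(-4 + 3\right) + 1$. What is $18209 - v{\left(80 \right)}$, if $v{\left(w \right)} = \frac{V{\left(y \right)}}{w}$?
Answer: $\frac{728363}{40} \approx 18209.0$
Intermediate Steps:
$y = 0$ ($y = -1 + 1 = 0$)
$v{\left(w \right)} = - \frac{6}{w}$
$18209 - v{\left(80 \right)} = 18209 - - \frac{6}{80} = 18209 - \left(-6\right) \frac{1}{80} = 18209 - - \frac{3}{40} = 18209 + \frac{3}{40} = \frac{728363}{40}$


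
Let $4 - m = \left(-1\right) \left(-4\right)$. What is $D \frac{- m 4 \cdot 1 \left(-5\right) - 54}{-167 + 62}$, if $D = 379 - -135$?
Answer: $\frac{9252}{35} \approx 264.34$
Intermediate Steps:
$m = 0$ ($m = 4 - \left(-1\right) \left(-4\right) = 4 - 4 = 0$)
$D = 514$ ($D = 379 + 135 = 514$)
$D \frac{- m 4 \cdot 1 \left(-5\right) - 54}{-167 + 62} = 514 \frac{- 0 \cdot 4 \cdot 1 \left(-5\right) - 54}{-167 + 62} = 514 \frac{- 0 \cdot 1 \left(-5\right) - 54}{-105} = 514 \left(\left(-1\right) 0 \left(-5\right) - 54\right) \left(- \frac{1}{105}\right) = 514 \left(0 \left(-5\right) - 54\right) \left(- \frac{1}{105}\right) = 514 \left(0 - 54\right) \left(- \frac{1}{105}\right) = 514 \left(\left(-54\right) \left(- \frac{1}{105}\right)\right) = 514 \cdot \frac{18}{35} = \frac{9252}{35}$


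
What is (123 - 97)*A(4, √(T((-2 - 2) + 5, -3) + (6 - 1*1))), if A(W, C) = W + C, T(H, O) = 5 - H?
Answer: 182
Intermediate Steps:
A(W, C) = C + W
(123 - 97)*A(4, √(T((-2 - 2) + 5, -3) + (6 - 1*1))) = (123 - 97)*(√((5 - ((-2 - 2) + 5)) + (6 - 1*1)) + 4) = 26*(√((5 - (-4 + 5)) + (6 - 1)) + 4) = 26*(√((5 - 1*1) + 5) + 4) = 26*(√((5 - 1) + 5) + 4) = 26*(√(4 + 5) + 4) = 26*(√9 + 4) = 26*(3 + 4) = 26*7 = 182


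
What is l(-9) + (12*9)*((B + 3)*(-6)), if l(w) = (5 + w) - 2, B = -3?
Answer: -6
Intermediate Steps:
l(w) = 3 + w
l(-9) + (12*9)*((B + 3)*(-6)) = (3 - 9) + (12*9)*((-3 + 3)*(-6)) = -6 + 108*(0*(-6)) = -6 + 108*0 = -6 + 0 = -6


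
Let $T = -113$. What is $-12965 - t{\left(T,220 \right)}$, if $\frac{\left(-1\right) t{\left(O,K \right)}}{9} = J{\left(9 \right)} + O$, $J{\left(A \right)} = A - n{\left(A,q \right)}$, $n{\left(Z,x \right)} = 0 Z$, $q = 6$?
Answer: $-13901$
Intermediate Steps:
$n{\left(Z,x \right)} = 0$
$J{\left(A \right)} = A$ ($J{\left(A \right)} = A - 0 = A + 0 = A$)
$t{\left(O,K \right)} = -81 - 9 O$ ($t{\left(O,K \right)} = - 9 \left(9 + O\right) = -81 - 9 O$)
$-12965 - t{\left(T,220 \right)} = -12965 - \left(-81 - -1017\right) = -12965 - \left(-81 + 1017\right) = -12965 - 936 = -13901$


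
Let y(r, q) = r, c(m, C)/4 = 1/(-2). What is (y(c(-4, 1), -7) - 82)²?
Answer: 7056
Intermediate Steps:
c(m, C) = -2 (c(m, C) = 4/(-2) = 4*(-½) = -2)
(y(c(-4, 1), -7) - 82)² = (-2 - 82)² = (-84)² = 7056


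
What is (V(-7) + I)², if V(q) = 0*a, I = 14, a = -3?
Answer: 196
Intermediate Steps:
V(q) = 0 (V(q) = 0*(-3) = 0)
(V(-7) + I)² = (0 + 14)² = 14² = 196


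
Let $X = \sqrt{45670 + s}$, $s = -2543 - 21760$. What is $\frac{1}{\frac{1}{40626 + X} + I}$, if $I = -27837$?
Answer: $- \frac{45943590778407}{1278931735367609698} + \frac{\sqrt{21367}}{1278931735367609698} \approx -3.5923 \cdot 10^{-5}$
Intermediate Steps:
$s = -24303$
$X = \sqrt{21367}$ ($X = \sqrt{45670 - 24303} = \sqrt{21367} \approx 146.17$)
$\frac{1}{\frac{1}{40626 + X} + I} = \frac{1}{\frac{1}{40626 + \sqrt{21367}} - 27837} = \frac{1}{-27837 + \frac{1}{40626 + \sqrt{21367}}}$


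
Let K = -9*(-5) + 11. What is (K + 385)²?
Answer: 194481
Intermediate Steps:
K = 56 (K = 45 + 11 = 56)
(K + 385)² = (56 + 385)² = 441² = 194481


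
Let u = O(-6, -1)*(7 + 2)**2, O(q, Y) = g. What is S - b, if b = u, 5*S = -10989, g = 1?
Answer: -11394/5 ≈ -2278.8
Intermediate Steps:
S = -10989/5 (S = (1/5)*(-10989) = -10989/5 ≈ -2197.8)
O(q, Y) = 1
u = 81 (u = 1*(7 + 2)**2 = 1*9**2 = 1*81 = 81)
b = 81
S - b = -10989/5 - 1*81 = -10989/5 - 81 = -11394/5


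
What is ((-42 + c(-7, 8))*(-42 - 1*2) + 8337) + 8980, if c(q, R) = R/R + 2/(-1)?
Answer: 19209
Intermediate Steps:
c(q, R) = -1 (c(q, R) = 1 + 2*(-1) = 1 - 2 = -1)
((-42 + c(-7, 8))*(-42 - 1*2) + 8337) + 8980 = ((-42 - 1)*(-42 - 1*2) + 8337) + 8980 = (-43*(-42 - 2) + 8337) + 8980 = (-43*(-44) + 8337) + 8980 = (1892 + 8337) + 8980 = 10229 + 8980 = 19209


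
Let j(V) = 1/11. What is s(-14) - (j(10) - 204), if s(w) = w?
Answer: 2089/11 ≈ 189.91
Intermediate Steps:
j(V) = 1/11
s(-14) - (j(10) - 204) = -14 - (1/11 - 204) = -14 - 1*(-2243/11) = -14 + 2243/11 = 2089/11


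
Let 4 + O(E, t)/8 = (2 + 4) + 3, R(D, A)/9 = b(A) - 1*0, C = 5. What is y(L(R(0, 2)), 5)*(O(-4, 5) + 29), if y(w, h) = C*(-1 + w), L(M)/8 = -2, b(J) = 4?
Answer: -5865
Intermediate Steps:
R(D, A) = 36 (R(D, A) = 9*(4 - 1*0) = 9*(4 + 0) = 9*4 = 36)
L(M) = -16 (L(M) = 8*(-2) = -16)
O(E, t) = 40 (O(E, t) = -32 + 8*((2 + 4) + 3) = -32 + 8*(6 + 3) = -32 + 8*9 = -32 + 72 = 40)
y(w, h) = -5 + 5*w (y(w, h) = 5*(-1 + w) = -5 + 5*w)
y(L(R(0, 2)), 5)*(O(-4, 5) + 29) = (-5 + 5*(-16))*(40 + 29) = (-5 - 80)*69 = -85*69 = -5865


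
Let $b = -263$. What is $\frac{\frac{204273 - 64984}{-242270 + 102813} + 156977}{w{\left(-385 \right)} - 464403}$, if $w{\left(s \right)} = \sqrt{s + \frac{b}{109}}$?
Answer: $- \frac{369380393763879800}{1092787190378273571} - \frac{43782804400 i \sqrt{127857}}{1092787190378273571} \approx -0.33802 - 1.4326 \cdot 10^{-5} i$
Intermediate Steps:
$w{\left(s \right)} = \sqrt{- \frac{263}{109} + s}$ ($w{\left(s \right)} = \sqrt{s - \frac{263}{109}} = \sqrt{- \frac{263}{109} + s}$)
$\frac{\frac{204273 - 64984}{-242270 + 102813} + 156977}{w{\left(-385 \right)} - 464403} = \frac{\frac{204273 - 64984}{-242270 + 102813} + 156977}{\frac{\sqrt{-28667 + 11881 \left(-385\right)}}{109} - 464403} = \frac{\frac{139289}{-139457} + 156977}{\frac{\sqrt{-28667 - 4574185}}{109} - 464403} = \frac{139289 \left(- \frac{1}{139457}\right) + 156977}{\frac{\sqrt{-4602852}}{109} - 464403} = \frac{- \frac{139289}{139457} + 156977}{\frac{6 i \sqrt{127857}}{109} - 464403} = \frac{21891402200}{139457 \left(\frac{6 i \sqrt{127857}}{109} - 464403\right)} = \frac{21891402200}{139457 \left(-464403 + \frac{6 i \sqrt{127857}}{109}\right)}$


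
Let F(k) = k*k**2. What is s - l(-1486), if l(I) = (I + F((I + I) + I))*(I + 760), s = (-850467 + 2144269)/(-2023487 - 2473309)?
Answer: -144620550624831220205/2248398 ≈ -6.4322e+13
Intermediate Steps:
s = -646901/2248398 (s = 1293802/(-4496796) = 1293802*(-1/4496796) = -646901/2248398 ≈ -0.28772)
F(k) = k**3
l(I) = (760 + I)*(I + 27*I**3) (l(I) = (I + ((I + I) + I)**3)*(I + 760) = (I + (2*I + I)**3)*(760 + I) = (I + (3*I)**3)*(760 + I) = (I + 27*I**3)*(760 + I) = (760 + I)*(I + 27*I**3))
s - l(-1486) = -646901/2248398 - (-1486)*(760 - 1486 + 27*(-1486)**3 + 20520*(-1486)**2) = -646901/2248398 - (-1486)*(760 - 1486 + 27*(-3281379256) + 20520*2208196) = -646901/2248398 - (-1486)*(760 - 1486 - 88597239912 + 45312181920) = -646901/2248398 - (-1486)*(-43285058718) = -646901/2248398 - 1*64321597254948 = -646901/2248398 - 64321597254948 = -144620550624831220205/2248398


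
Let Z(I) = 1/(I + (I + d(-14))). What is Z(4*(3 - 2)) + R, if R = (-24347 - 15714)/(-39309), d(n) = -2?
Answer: 31075/26206 ≈ 1.1858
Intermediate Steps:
R = 40061/39309 (R = -40061*(-1/39309) = 40061/39309 ≈ 1.0191)
Z(I) = 1/(-2 + 2*I) (Z(I) = 1/(I + (I - 2)) = 1/(I + (-2 + I)) = 1/(-2 + 2*I))
Z(4*(3 - 2)) + R = 1/(2*(-1 + 4*(3 - 2))) + 40061/39309 = 1/(2*(-1 + 4*1)) + 40061/39309 = 1/(2*(-1 + 4)) + 40061/39309 = (1/2)/3 + 40061/39309 = (1/2)*(1/3) + 40061/39309 = 1/6 + 40061/39309 = 31075/26206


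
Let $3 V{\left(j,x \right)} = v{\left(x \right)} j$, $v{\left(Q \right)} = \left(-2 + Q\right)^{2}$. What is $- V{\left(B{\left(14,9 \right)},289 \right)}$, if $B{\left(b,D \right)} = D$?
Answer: $-247107$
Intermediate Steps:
$V{\left(j,x \right)} = \frac{j \left(-2 + x\right)^{2}}{3}$ ($V{\left(j,x \right)} = \frac{\left(-2 + x\right)^{2} j}{3} = \frac{j \left(-2 + x\right)^{2}}{3}$)
$- V{\left(B{\left(14,9 \right)},289 \right)} = - \frac{9 \left(-2 + 289\right)^{2}}{3} = - \frac{9 \cdot 287^{2}}{3} = - \frac{9 \cdot 82369}{3} = \left(-1\right) 247107 = -247107$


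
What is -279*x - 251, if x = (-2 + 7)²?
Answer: -7226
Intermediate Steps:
x = 25 (x = 5² = 25)
-279*x - 251 = -279*25 - 251 = -6975 - 251 = -7226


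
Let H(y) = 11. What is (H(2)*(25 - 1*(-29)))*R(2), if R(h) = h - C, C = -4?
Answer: 3564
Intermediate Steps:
R(h) = 4 + h (R(h) = h - 1*(-4) = h + 4 = 4 + h)
(H(2)*(25 - 1*(-29)))*R(2) = (11*(25 - 1*(-29)))*(4 + 2) = (11*(25 + 29))*6 = (11*54)*6 = 594*6 = 3564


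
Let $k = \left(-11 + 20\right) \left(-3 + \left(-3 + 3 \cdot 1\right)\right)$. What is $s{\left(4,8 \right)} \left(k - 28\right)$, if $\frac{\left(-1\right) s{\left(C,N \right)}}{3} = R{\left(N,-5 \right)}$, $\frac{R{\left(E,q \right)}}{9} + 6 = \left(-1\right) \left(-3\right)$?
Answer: $-4455$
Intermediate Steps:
$R{\left(E,q \right)} = -27$ ($R{\left(E,q \right)} = -54 + 9 \left(\left(-1\right) \left(-3\right)\right) = -54 + 9 \cdot 3 = -54 + 27 = -27$)
$s{\left(C,N \right)} = 81$ ($s{\left(C,N \right)} = \left(-3\right) \left(-27\right) = 81$)
$k = -27$ ($k = 9 \left(-3 + \left(-3 + 3\right)\right) = 9 \left(-3 + 0\right) = 9 \left(-3\right) = -27$)
$s{\left(4,8 \right)} \left(k - 28\right) = 81 \left(-27 - 28\right) = 81 \left(-55\right) = -4455$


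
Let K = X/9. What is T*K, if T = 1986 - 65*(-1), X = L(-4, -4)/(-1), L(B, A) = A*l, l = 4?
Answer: 32816/9 ≈ 3646.2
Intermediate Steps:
L(B, A) = 4*A (L(B, A) = A*4 = 4*A)
X = 16 (X = (4*(-4))/(-1) = -16*(-1) = 16)
T = 2051 (T = 1986 - 1*(-65) = 1986 + 65 = 2051)
K = 16/9 ≈ 1.7778
T*K = 2051*(16/9) = 32816/9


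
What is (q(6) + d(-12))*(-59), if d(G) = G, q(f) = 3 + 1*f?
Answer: 177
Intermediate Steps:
q(f) = 3 + f
(q(6) + d(-12))*(-59) = ((3 + 6) - 12)*(-59) = (9 - 12)*(-59) = -3*(-59) = 177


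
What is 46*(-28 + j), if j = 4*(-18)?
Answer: -4600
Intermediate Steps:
j = -72
46*(-28 + j) = 46*(-28 - 72) = 46*(-100) = -4600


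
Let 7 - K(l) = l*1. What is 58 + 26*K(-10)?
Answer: 500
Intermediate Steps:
K(l) = 7 - l
58 + 26*K(-10) = 58 + 26*(7 - 1*(-10)) = 58 + 26*(7 + 10) = 58 + 26*17 = 58 + 442 = 500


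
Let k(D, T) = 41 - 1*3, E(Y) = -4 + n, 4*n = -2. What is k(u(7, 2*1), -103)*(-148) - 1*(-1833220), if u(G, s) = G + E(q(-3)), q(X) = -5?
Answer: 1827596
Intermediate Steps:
n = -1/2 (n = (1/4)*(-2) = -1/2 ≈ -0.50000)
E(Y) = -9/2 (E(Y) = -4 - 1/2 = -9/2)
u(G, s) = -9/2 + G (u(G, s) = G - 9/2 = -9/2 + G)
k(D, T) = 38 (k(D, T) = 41 - 3 = 38)
k(u(7, 2*1), -103)*(-148) - 1*(-1833220) = 38*(-148) - 1*(-1833220) = -5624 + 1833220 = 1827596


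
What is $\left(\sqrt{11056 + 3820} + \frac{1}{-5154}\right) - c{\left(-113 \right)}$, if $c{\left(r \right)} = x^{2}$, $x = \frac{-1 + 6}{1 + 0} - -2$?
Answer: $- \frac{252547}{5154} + 2 \sqrt{3719} \approx 72.967$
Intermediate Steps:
$x = 7$ ($x = \frac{5}{1} + 2 = 5 \cdot 1 + 2 = 5 + 2 = 7$)
$c{\left(r \right)} = 49$ ($c{\left(r \right)} = 7^{2} = 49$)
$\left(\sqrt{11056 + 3820} + \frac{1}{-5154}\right) - c{\left(-113 \right)} = \left(\sqrt{11056 + 3820} + \frac{1}{-5154}\right) - 49 = \left(\sqrt{14876} - \frac{1}{5154}\right) - 49 = \left(2 \sqrt{3719} - \frac{1}{5154}\right) - 49 = \left(- \frac{1}{5154} + 2 \sqrt{3719}\right) - 49 = - \frac{252547}{5154} + 2 \sqrt{3719}$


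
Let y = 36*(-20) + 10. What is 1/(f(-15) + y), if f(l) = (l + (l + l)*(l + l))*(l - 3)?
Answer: -1/16640 ≈ -6.0096e-5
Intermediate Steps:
y = -710 (y = -720 + 10 = -710)
f(l) = (-3 + l)*(l + 4*l**2) (f(l) = (l + (2*l)*(2*l))*(-3 + l) = (l + 4*l**2)*(-3 + l) = (-3 + l)*(l + 4*l**2))
1/(f(-15) + y) = 1/(-15*(-3 - 11*(-15) + 4*(-15)**2) - 710) = 1/(-15*(-3 + 165 + 4*225) - 710) = 1/(-15*(-3 + 165 + 900) - 710) = 1/(-15*1062 - 710) = 1/(-15930 - 710) = 1/(-16640) = -1/16640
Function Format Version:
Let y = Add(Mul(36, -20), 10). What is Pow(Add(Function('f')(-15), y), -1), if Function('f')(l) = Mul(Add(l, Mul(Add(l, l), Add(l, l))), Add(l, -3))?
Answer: Rational(-1, 16640) ≈ -6.0096e-5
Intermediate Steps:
y = -710 (y = Add(-720, 10) = -710)
Function('f')(l) = Mul(Add(-3, l), Add(l, Mul(4, Pow(l, 2)))) (Function('f')(l) = Mul(Add(l, Mul(Mul(2, l), Mul(2, l))), Add(-3, l)) = Mul(Add(l, Mul(4, Pow(l, 2))), Add(-3, l)) = Mul(Add(-3, l), Add(l, Mul(4, Pow(l, 2)))))
Pow(Add(Function('f')(-15), y), -1) = Pow(Add(Mul(-15, Add(-3, Mul(-11, -15), Mul(4, Pow(-15, 2)))), -710), -1) = Pow(Add(Mul(-15, Add(-3, 165, Mul(4, 225))), -710), -1) = Pow(Add(Mul(-15, Add(-3, 165, 900)), -710), -1) = Pow(Add(Mul(-15, 1062), -710), -1) = Pow(Add(-15930, -710), -1) = Pow(-16640, -1) = Rational(-1, 16640)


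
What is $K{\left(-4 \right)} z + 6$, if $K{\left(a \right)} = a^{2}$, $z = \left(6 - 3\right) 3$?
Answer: $150$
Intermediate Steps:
$z = 9$ ($z = 3 \cdot 3 = 9$)
$K{\left(-4 \right)} z + 6 = \left(-4\right)^{2} \cdot 9 + 6 = 16 \cdot 9 + 6 = 144 + 6 = 150$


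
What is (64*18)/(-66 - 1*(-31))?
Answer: -1152/35 ≈ -32.914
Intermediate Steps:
(64*18)/(-66 - 1*(-31)) = 1152/(-66 + 31) = 1152/(-35) = 1152*(-1/35) = -1152/35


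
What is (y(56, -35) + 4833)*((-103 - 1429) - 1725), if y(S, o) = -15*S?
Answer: -13005201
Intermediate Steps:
(y(56, -35) + 4833)*((-103 - 1429) - 1725) = (-15*56 + 4833)*((-103 - 1429) - 1725) = (-840 + 4833)*(-1532 - 1725) = 3993*(-3257) = -13005201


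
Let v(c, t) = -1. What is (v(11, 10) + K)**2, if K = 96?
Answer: 9025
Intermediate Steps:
(v(11, 10) + K)**2 = (-1 + 96)**2 = 95**2 = 9025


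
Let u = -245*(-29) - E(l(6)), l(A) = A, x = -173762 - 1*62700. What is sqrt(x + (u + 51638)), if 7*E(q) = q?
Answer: I*sqrt(8708273)/7 ≈ 421.57*I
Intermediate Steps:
x = -236462 (x = -173762 - 62700 = -236462)
E(q) = q/7
u = 49729/7 (u = -245*(-29) - 6/7 = 7105 - 1*6/7 = 7105 - 6/7 = 49729/7 ≈ 7104.1)
sqrt(x + (u + 51638)) = sqrt(-236462 + (49729/7 + 51638)) = sqrt(-236462 + 411195/7) = sqrt(-1244039/7) = I*sqrt(8708273)/7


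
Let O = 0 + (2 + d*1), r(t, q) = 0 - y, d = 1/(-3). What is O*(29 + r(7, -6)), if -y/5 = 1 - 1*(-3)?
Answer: 245/3 ≈ 81.667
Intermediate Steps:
d = -⅓ ≈ -0.33333
y = -20 (y = -5*(1 - 1*(-3)) = -5*(1 + 3) = -5*4 = -20)
r(t, q) = 20 (r(t, q) = 0 - 1*(-20) = 0 + 20 = 20)
O = 5/3 (O = 0 + (2 - ⅓*1) = 0 + (2 - ⅓) = 0 + 5/3 = 5/3 ≈ 1.6667)
O*(29 + r(7, -6)) = 5*(29 + 20)/3 = (5/3)*49 = 245/3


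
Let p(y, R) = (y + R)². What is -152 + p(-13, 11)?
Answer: -148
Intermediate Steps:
p(y, R) = (R + y)²
-152 + p(-13, 11) = -152 + (11 - 13)² = -152 + (-2)² = -152 + 4 = -148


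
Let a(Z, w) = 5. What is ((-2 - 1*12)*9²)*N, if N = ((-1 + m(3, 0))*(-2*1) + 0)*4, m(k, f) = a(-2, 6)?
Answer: 36288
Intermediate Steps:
m(k, f) = 5
N = -32 (N = ((-1 + 5)*(-2*1) + 0)*4 = (4*(-2) + 0)*4 = (-8 + 0)*4 = -8*4 = -32)
((-2 - 1*12)*9²)*N = ((-2 - 1*12)*9²)*(-32) = ((-2 - 12)*81)*(-32) = -14*81*(-32) = -1134*(-32) = 36288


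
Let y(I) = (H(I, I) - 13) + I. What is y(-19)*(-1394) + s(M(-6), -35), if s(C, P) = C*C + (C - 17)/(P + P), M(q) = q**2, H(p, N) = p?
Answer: 5067281/70 ≈ 72390.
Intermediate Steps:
y(I) = -13 + 2*I (y(I) = (I - 13) + I = (-13 + I) + I = -13 + 2*I)
s(C, P) = C**2 + (-17 + C)/(2*P) (s(C, P) = C**2 + (-17 + C)/((2*P)) = C**2 + (-17 + C)*(1/(2*P)) = C**2 + (-17 + C)/(2*P))
y(-19)*(-1394) + s(M(-6), -35) = (-13 + 2*(-19))*(-1394) + (1/2)*(-17 + (-6)**2 + 2*(-35)*((-6)**2)**2)/(-35) = (-13 - 38)*(-1394) + (1/2)*(-1/35)*(-17 + 36 + 2*(-35)*36**2) = -51*(-1394) + (1/2)*(-1/35)*(-17 + 36 + 2*(-35)*1296) = 71094 + (1/2)*(-1/35)*(-17 + 36 - 90720) = 71094 + (1/2)*(-1/35)*(-90701) = 71094 + 90701/70 = 5067281/70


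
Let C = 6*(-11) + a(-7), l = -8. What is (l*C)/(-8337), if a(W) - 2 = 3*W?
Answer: -680/8337 ≈ -0.081564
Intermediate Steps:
a(W) = 2 + 3*W
C = -85 (C = 6*(-11) + (2 + 3*(-7)) = -66 + (2 - 21) = -66 - 19 = -85)
(l*C)/(-8337) = -8*(-85)/(-8337) = 680*(-1/8337) = -680/8337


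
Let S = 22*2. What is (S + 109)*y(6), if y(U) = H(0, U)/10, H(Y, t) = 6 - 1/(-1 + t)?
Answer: 4437/50 ≈ 88.740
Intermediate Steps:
S = 44
y(U) = (-7 + 6*U)/(10*(-1 + U)) (y(U) = ((-7 + 6*U)/(-1 + U))/10 = ((-7 + 6*U)/(-1 + U))*(1/10) = (-7 + 6*U)/(10*(-1 + U)))
(S + 109)*y(6) = (44 + 109)*((-7 + 6*6)/(10*(-1 + 6))) = 153*((1/10)*(-7 + 36)/5) = 153*((1/10)*(1/5)*29) = 153*(29/50) = 4437/50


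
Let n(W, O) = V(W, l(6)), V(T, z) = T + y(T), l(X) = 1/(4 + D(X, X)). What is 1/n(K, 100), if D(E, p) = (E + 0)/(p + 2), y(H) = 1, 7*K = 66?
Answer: 7/73 ≈ 0.095890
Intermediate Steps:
K = 66/7 (K = (1/7)*66 = 66/7 ≈ 9.4286)
D(E, p) = E/(2 + p)
l(X) = 1/(4 + X/(2 + X))
V(T, z) = 1 + T (V(T, z) = T + 1 = 1 + T)
n(W, O) = 1 + W
1/n(K, 100) = 1/(1 + 66/7) = 1/(73/7) = 7/73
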